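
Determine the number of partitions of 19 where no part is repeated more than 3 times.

258

Counting exhaustively, 258 partitions satisfy the conditions.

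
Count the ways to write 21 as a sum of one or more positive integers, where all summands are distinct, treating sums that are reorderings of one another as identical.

76

Direct enumeration gives 76 partitions.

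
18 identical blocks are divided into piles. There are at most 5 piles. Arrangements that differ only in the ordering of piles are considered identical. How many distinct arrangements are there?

141

Systematic enumeration (by largest part, then next-largest, …) yields 141.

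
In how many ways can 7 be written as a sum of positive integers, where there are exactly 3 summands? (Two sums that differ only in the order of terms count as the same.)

4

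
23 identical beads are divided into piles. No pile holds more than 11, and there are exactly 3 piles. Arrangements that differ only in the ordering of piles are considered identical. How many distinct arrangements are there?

Listing the qualifying partitions of 23:
11 + 11 + 1
11 + 10 + 2
11 + 9 + 3
11 + 8 + 4
11 + 7 + 5
11 + 6 + 6
10 + 10 + 3
10 + 9 + 4
10 + 8 + 5
10 + 7 + 6
9 + 9 + 5
9 + 8 + 6
9 + 7 + 7
8 + 8 + 7

14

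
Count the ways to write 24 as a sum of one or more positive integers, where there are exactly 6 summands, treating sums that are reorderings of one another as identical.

Enumerating by decreasing first part gives 199 partitions in all.

199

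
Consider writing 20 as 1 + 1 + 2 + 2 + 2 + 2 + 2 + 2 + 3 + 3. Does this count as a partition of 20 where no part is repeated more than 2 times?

No

The parts sum to 20, and the condition 'no summand is used more than 2 times' is violated.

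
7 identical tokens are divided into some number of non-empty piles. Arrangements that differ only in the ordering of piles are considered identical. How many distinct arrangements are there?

15

Listing the qualifying partitions of 7:
7
6,1
5,2
5,1,1
4,3
4,2,1
4,1,1,1
3,3,1
3,2,2
3,2,1,1
3,1,1,1,1
2,2,2,1
2,2,1,1,1
2,1,1,1,1,1
1,1,1,1,1,1,1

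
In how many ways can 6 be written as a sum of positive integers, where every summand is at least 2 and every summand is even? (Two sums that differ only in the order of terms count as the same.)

Listing the qualifying partitions of 6:
6
4, 2
2, 2, 2

3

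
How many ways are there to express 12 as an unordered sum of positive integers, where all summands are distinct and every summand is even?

They are:
12
2 + 10
4 + 8
2 + 4 + 6

4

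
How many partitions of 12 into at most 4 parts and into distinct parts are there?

15

The partitions of 12 that satisfy the conditions:
12
1+11
2+10
3+9
1+2+9
4+8
1+3+8
5+7
1+4+7
2+3+7
1+5+6
2+4+6
1+2+3+6
3+4+5
1+2+4+5
Counting gives 15.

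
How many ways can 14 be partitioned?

Enumerating by decreasing first part gives 135 partitions in all.

135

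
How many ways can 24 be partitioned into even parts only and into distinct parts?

15

They are:
24
22, 2
20, 4
18, 6
18, 4, 2
16, 8
16, 6, 2
14, 10
14, 8, 2
14, 6, 4
12, 10, 2
12, 8, 4
12, 6, 4, 2
10, 8, 6
10, 8, 4, 2
That's 15 in total.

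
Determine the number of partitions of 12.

77

Enumerating by decreasing first part gives 77 partitions in all.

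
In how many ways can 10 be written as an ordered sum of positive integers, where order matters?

512

The number of compositions of n is 2^(n−1); here 2^9 = 512.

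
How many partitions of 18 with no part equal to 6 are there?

A full systematic count gives 308.

308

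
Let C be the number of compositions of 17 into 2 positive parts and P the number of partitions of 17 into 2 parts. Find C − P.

Ordered (compositions into 2 parts): C(16,1) = 16.
Partitions of 17 into exactly 2 parts: 8.
Difference: 16 − 8 = 8.

8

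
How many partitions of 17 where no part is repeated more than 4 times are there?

There are 205 such partitions.

205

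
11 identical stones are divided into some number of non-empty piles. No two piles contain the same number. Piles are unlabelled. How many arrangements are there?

Listing the qualifying partitions of 11:
11
10,1
9,2
8,3
8,2,1
7,4
7,3,1
6,5
6,4,1
6,3,2
5,4,2
5,3,2,1
Counting gives 12.

12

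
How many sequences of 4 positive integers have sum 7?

20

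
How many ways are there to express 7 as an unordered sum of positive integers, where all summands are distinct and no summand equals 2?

3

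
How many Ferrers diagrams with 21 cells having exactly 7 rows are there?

A full systematic count gives 105.

105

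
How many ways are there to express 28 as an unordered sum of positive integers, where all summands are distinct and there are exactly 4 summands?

Systematic enumeration (by largest part, then next-largest, …) yields 84.

84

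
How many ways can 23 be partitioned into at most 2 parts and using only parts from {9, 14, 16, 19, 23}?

2

They are:
23
9,14
That's 2 in total.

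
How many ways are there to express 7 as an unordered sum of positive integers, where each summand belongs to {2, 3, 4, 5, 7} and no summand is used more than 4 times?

4

The partitions of 7 that satisfy the conditions:
7
5 + 2
4 + 3
3 + 2 + 2
Counting gives 4.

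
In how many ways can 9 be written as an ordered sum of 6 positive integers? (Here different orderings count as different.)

56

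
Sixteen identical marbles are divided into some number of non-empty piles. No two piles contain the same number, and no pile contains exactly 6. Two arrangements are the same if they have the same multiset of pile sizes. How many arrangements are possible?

24

The partitions of 16 that satisfy the conditions:
16
15 + 1
14 + 2
13 + 3
13 + 2 + 1
12 + 4
12 + 3 + 1
11 + 5
11 + 4 + 1
11 + 3 + 2
10 + 5 + 1
10 + 4 + 2
10 + 3 + 2 + 1
9 + 7
9 + 5 + 2
9 + 4 + 3
9 + 4 + 2 + 1
8 + 7 + 1
8 + 5 + 3
8 + 5 + 2 + 1
8 + 4 + 3 + 1
7 + 5 + 4
7 + 5 + 3 + 1
7 + 4 + 3 + 2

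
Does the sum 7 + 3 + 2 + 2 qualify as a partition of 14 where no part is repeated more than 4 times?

Yes

The parts sum to 14, and the condition 'no summand is used more than 4 times' holds.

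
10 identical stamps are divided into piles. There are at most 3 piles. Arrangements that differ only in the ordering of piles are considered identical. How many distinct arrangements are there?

Enumerating:
10
9 + 1
8 + 2
8 + 1 + 1
7 + 3
7 + 2 + 1
6 + 4
6 + 3 + 1
6 + 2 + 2
5 + 5
5 + 4 + 1
5 + 3 + 2
4 + 4 + 2
4 + 3 + 3
That's 14 in total.

14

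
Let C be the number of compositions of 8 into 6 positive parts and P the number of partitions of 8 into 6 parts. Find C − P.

Ordered (compositions into 6 parts): C(7,5) = 21.
Unordered (partitions into 6 parts): 2.
Difference: 21 − 2 = 19.

19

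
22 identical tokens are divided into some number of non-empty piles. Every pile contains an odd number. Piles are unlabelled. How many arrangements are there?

There are 89 such partitions.

89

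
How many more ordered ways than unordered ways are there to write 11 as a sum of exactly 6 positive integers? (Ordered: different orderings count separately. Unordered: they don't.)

Compositions: C(10,5) = 252.
Unordered (partitions into 6 parts): 7.
Difference: 252 − 7 = 245.

245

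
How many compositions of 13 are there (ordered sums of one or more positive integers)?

4096

There are 12 gaps and each independently is a cut or not, giving 2^12 = 4096.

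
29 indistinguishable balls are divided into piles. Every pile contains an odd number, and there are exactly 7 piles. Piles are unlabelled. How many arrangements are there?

A partial list (first 12 by largest part):
23, 1, 1, 1, 1, 1, 1
21, 3, 1, 1, 1, 1, 1
19, 5, 1, 1, 1, 1, 1
19, 3, 3, 1, 1, 1, 1
17, 7, 1, 1, 1, 1, 1
17, 5, 3, 1, 1, 1, 1
17, 3, 3, 3, 1, 1, 1
15, 9, 1, 1, 1, 1, 1
15, 7, 3, 1, 1, 1, 1
15, 5, 5, 1, 1, 1, 1
15, 5, 3, 3, 1, 1, 1
15, 3, 3, 3, 3, 1, 1
…and 37 more, for 49 total.

49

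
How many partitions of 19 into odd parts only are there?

There are too many to list fully; the first 12 (by largest part) are:
19
1, 1, 17
1, 3, 15
1, 1, 1, 1, 15
1, 5, 13
3, 3, 13
1, 1, 1, 3, 13
1, 1, 1, 1, 1, 1, 13
1, 7, 11
3, 5, 11
1, 1, 1, 5, 11
1, 1, 3, 3, 11
…and 42 more, for 54 total.

54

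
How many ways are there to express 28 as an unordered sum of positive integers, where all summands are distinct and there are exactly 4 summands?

84

There are 84 such partitions.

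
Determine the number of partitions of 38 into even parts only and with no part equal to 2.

105

A full systematic count gives 105.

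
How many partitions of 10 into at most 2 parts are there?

6

Listing the qualifying partitions of 10:
10
9,1
8,2
7,3
6,4
5,5
That's 6 in total.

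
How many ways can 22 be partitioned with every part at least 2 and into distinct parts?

48

A partial list (first 12 by largest part):
22
2+20
3+19
4+18
5+17
2+3+17
6+16
2+4+16
7+15
2+5+15
3+4+15
8+14
…and 36 more, for 48 total.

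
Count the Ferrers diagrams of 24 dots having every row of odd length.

122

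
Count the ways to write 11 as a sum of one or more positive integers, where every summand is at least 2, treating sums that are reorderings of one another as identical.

Listing the qualifying partitions of 11:
11
9,2
8,3
7,4
7,2,2
6,5
6,3,2
5,4,2
5,3,3
5,2,2,2
4,4,3
4,3,2,2
3,3,3,2
3,2,2,2,2
Counting gives 14.

14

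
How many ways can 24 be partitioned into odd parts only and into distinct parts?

11

The partitions of 24 that satisfy the conditions:
1,23
3,21
5,19
7,17
9,15
1,3,5,15
11,13
1,3,7,13
1,3,9,11
1,5,7,11
3,5,7,9
That's 11 in total.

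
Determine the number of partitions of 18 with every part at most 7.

248

Enumerating by decreasing first part gives 248 partitions in all.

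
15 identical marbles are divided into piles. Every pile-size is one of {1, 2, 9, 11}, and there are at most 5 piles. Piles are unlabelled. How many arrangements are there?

5

The partitions of 15 that satisfy the conditions:
11,2,2
11,2,1,1
11,1,1,1,1
9,2,2,2
9,2,2,1,1
Counting gives 5.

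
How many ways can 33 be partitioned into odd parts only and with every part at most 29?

A full systematic count gives 446.

446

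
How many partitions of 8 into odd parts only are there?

The partitions of 8 that satisfy the conditions:
1 + 7
3 + 5
1 + 1 + 1 + 5
1 + 1 + 3 + 3
1 + 1 + 1 + 1 + 1 + 3
1 + 1 + 1 + 1 + 1 + 1 + 1 + 1
Counting gives 6.

6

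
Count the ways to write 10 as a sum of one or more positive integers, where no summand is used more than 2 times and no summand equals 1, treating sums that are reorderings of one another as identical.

10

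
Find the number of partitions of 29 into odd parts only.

256

Systematic enumeration (by largest part, then next-largest, …) yields 256.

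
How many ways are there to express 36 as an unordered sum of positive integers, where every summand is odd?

Counting exhaustively, 668 partitions satisfy the conditions.

668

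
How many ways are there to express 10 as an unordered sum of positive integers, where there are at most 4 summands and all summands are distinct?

10

They are:
10
9+1
8+2
7+3
7+2+1
6+4
6+3+1
5+4+1
5+3+2
4+3+2+1
Counting gives 10.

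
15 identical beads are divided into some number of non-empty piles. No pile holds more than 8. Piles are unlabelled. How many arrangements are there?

146

Counting exhaustively, 146 partitions satisfy the conditions.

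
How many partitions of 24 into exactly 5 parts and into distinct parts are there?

The partitions of 24 that satisfy the conditions:
14,4,3,2,1
13,5,3,2,1
12,6,3,2,1
12,5,4,2,1
11,7,3,2,1
11,6,4,2,1
11,5,4,3,1
10,8,3,2,1
10,7,4,2,1
10,6,5,2,1
10,6,4,3,1
10,5,4,3,2
9,8,4,2,1
9,7,5,2,1
9,7,4,3,1
9,6,5,3,1
9,6,4,3,2
8,7,6,2,1
8,7,5,3,1
8,7,4,3,2
8,6,5,4,1
8,6,5,3,2
7,6,5,4,2

23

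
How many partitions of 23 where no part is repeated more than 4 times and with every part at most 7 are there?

Enumerating by decreasing first part gives 288 partitions in all.

288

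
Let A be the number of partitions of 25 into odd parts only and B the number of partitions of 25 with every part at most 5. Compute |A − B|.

235

Partitions of 25 into odd parts only: 142.
Partitions of 25 with every part at most 5: 377.
|142 − 377| = 235.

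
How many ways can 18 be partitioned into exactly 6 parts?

There are too many to list fully; the first 12 (by largest part) are:
13+1+1+1+1+1
12+2+1+1+1+1
11+3+1+1+1+1
11+2+2+1+1+1
10+4+1+1+1+1
10+3+2+1+1+1
10+2+2+2+1+1
9+5+1+1+1+1
9+4+2+1+1+1
9+3+3+1+1+1
9+3+2+2+1+1
9+2+2+2+2+1
…and 46 more, for 58 total.

58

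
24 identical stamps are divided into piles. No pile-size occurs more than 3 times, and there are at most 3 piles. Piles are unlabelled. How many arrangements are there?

61

There are too many to list fully; the first 12 (by largest part) are:
24
1 + 23
2 + 22
1 + 1 + 22
3 + 21
1 + 2 + 21
4 + 20
1 + 3 + 20
2 + 2 + 20
5 + 19
1 + 4 + 19
2 + 3 + 19
…and 49 more, for 61 total.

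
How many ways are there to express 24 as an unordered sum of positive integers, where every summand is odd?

Counting exhaustively, 122 partitions satisfy the conditions.

122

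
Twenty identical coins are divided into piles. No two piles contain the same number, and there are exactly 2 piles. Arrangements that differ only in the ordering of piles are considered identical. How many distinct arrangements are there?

Listing the qualifying partitions of 20:
1+19
2+18
3+17
4+16
5+15
6+14
7+13
8+12
9+11

9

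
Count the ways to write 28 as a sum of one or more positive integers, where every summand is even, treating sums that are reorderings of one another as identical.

135

Systematic enumeration (by largest part, then next-largest, …) yields 135.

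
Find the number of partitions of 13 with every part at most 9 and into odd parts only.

16

Listing the qualifying partitions of 13:
9+3+1
9+1+1+1+1
7+5+1
7+3+3
7+3+1+1+1
7+1+1+1+1+1+1
5+5+3
5+5+1+1+1
5+3+3+1+1
5+3+1+1+1+1+1
5+1+1+1+1+1+1+1+1
3+3+3+3+1
3+3+3+1+1+1+1
3+3+1+1+1+1+1+1+1
3+1+1+1+1+1+1+1+1+1+1
1+1+1+1+1+1+1+1+1+1+1+1+1
That's 16 in total.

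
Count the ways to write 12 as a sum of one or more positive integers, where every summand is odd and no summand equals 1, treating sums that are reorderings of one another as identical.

3

They are:
9+3
7+5
3+3+3+3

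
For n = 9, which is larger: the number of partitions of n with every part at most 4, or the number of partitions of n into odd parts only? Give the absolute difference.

10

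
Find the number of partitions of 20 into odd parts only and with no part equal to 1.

10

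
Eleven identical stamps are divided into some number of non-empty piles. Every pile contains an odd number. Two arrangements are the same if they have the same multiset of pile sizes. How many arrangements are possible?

12

Listing the qualifying partitions of 11:
11
1+1+9
1+3+7
1+1+1+1+7
1+5+5
3+3+5
1+1+1+3+5
1+1+1+1+1+1+5
1+1+3+3+3
1+1+1+1+1+3+3
1+1+1+1+1+1+1+1+3
1+1+1+1+1+1+1+1+1+1+1
That's 12 in total.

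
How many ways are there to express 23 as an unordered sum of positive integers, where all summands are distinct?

Counting exhaustively, 104 partitions satisfy the conditions.

104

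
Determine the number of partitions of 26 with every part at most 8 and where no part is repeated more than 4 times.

Enumerating by decreasing first part gives 587 partitions in all.

587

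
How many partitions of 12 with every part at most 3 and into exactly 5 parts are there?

2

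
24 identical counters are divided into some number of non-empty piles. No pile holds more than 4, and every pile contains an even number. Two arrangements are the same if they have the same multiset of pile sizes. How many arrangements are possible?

7

Listing the qualifying partitions of 24:
4,4,4,4,4,4
4,4,4,4,4,2,2
4,4,4,4,2,2,2,2
4,4,4,2,2,2,2,2,2
4,4,2,2,2,2,2,2,2,2
4,2,2,2,2,2,2,2,2,2,2
2,2,2,2,2,2,2,2,2,2,2,2
Counting gives 7.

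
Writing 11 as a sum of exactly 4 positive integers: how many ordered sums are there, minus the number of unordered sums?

109

Ordered (compositions into 4 parts): C(10,3) = 120.
Unordered (partitions into 4 parts): 11.
Difference: 120 − 11 = 109.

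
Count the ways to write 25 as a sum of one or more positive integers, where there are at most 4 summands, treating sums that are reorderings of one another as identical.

185

Systematic enumeration (by largest part, then next-largest, …) yields 185.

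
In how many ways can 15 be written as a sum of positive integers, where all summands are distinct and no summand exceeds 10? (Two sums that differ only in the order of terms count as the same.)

20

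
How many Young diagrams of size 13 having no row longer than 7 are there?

82

Enumerating by decreasing first part gives 82 partitions in all.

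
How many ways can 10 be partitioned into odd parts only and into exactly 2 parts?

3

They are:
9,1
7,3
5,5
Counting gives 3.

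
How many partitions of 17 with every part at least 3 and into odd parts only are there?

They are:
17
11, 3, 3
9, 5, 3
7, 7, 3
7, 5, 5
5, 3, 3, 3, 3

6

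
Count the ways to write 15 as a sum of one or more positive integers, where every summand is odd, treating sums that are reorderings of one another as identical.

A partial list (first 12 by largest part):
15
13,1,1
11,3,1
11,1,1,1,1
9,5,1
9,3,3
9,3,1,1,1
9,1,1,1,1,1,1
7,7,1
7,5,3
7,5,1,1,1
7,3,3,1,1
…and 15 more, for 27 total.

27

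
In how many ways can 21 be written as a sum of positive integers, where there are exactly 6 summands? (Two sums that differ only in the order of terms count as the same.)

A full systematic count gives 110.

110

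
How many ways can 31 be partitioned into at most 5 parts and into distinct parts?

A full systematic count gives 302.

302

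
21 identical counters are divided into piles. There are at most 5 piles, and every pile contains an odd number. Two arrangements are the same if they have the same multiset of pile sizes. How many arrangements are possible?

There are too many to list fully; the first 12 (by largest part) are:
21
19,1,1
17,3,1
17,1,1,1,1
15,5,1
15,3,3
15,3,1,1,1
13,7,1
13,5,3
13,5,1,1,1
13,3,3,1,1
11,9,1
…and 19 more, for 31 total.

31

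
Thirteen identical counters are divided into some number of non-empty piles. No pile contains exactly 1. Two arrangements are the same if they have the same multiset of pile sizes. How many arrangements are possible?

The partitions of 13 that satisfy the conditions:
13
11+2
10+3
9+4
9+2+2
8+5
8+3+2
7+6
7+4+2
7+3+3
7+2+2+2
6+5+2
6+4+3
6+3+2+2
5+5+3
5+4+4
5+4+2+2
5+3+3+2
5+2+2+2+2
4+4+3+2
4+3+3+3
4+3+2+2+2
3+3+3+2+2
3+2+2+2+2+2
Counting gives 24.

24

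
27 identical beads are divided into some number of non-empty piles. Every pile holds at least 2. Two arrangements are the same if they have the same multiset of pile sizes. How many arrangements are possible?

Systematic enumeration (by largest part, then next-largest, …) yields 574.

574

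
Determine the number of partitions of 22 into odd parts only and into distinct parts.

The partitions of 22 that satisfy the conditions:
21+1
19+3
17+5
15+7
13+9
13+5+3+1
11+7+3+1
9+7+5+1
That's 8 in total.

8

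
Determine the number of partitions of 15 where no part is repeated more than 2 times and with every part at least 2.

28

There are too many to list fully; the first 12 (by largest part) are:
15
13,2
12,3
11,4
11,2,2
10,5
10,3,2
9,6
9,4,2
9,3,3
8,7
8,5,2
…and 16 more, for 28 total.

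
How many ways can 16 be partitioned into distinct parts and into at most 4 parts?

31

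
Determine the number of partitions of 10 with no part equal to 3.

There are too many to list fully; the first 12 (by largest part) are:
10
1+9
2+8
1+1+8
1+2+7
1+1+1+7
4+6
2+2+6
1+1+2+6
1+1+1+1+6
5+5
1+4+5
…and 15 more, for 27 total.

27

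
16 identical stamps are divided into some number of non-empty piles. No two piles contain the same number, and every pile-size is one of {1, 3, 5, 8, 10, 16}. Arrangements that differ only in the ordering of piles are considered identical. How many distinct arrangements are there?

The partitions of 16 that satisfy the conditions:
16
10,5,1
8,5,3
Counting gives 3.

3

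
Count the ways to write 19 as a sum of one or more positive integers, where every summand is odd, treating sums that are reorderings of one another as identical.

54

A partial list (first 12 by largest part):
19
17, 1, 1
15, 3, 1
15, 1, 1, 1, 1
13, 5, 1
13, 3, 3
13, 3, 1, 1, 1
13, 1, 1, 1, 1, 1, 1
11, 7, 1
11, 5, 3
11, 5, 1, 1, 1
11, 3, 3, 1, 1
…and 42 more, for 54 total.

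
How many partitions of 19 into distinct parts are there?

54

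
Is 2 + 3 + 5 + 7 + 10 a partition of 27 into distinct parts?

The parts sum to 27, and the condition 'all summands are distinct' holds.

Yes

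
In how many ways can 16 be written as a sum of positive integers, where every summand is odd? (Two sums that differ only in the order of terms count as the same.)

A partial list (first 12 by largest part):
1+15
3+13
1+1+1+13
5+11
1+1+3+11
1+1+1+1+1+11
7+9
1+1+5+9
1+3+3+9
1+1+1+1+3+9
1+1+1+1+1+1+1+9
1+1+7+7
…and 20 more, for 32 total.

32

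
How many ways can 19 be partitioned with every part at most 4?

94

A full systematic count gives 94.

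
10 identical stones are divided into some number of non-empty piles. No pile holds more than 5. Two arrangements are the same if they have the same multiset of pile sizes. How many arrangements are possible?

30

There are too many to list fully; the first 12 (by largest part) are:
5,5
5,4,1
5,3,2
5,3,1,1
5,2,2,1
5,2,1,1,1
5,1,1,1,1,1
4,4,2
4,4,1,1
4,3,3
4,3,2,1
4,3,1,1,1
…and 18 more, for 30 total.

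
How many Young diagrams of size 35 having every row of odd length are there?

585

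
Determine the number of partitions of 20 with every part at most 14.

Counting exhaustively, 608 partitions satisfy the conditions.

608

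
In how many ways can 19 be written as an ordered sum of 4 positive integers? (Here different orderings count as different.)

816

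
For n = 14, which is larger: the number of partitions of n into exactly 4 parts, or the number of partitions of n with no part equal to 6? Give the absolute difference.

Partitions of 14 into exactly 4 parts: 23.
Partitions of 14 with no part equal to 6: 113.
|23 − 113| = 90.

90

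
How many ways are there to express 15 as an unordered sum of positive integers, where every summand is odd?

27

There are too many to list fully; the first 12 (by largest part) are:
15
1,1,13
1,3,11
1,1,1,1,11
1,5,9
3,3,9
1,1,1,3,9
1,1,1,1,1,1,9
1,7,7
3,5,7
1,1,1,5,7
1,1,3,3,7
…and 15 more, for 27 total.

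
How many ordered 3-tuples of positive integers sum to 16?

105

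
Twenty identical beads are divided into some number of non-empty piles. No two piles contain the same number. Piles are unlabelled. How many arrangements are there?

64

A partial list (first 12 by largest part):
20
19 + 1
18 + 2
17 + 3
17 + 2 + 1
16 + 4
16 + 3 + 1
15 + 5
15 + 4 + 1
15 + 3 + 2
14 + 6
14 + 5 + 1
…and 52 more, for 64 total.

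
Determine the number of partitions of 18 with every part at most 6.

Systematic enumeration (by largest part, then next-largest, …) yields 199.

199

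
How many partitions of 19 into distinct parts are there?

There are too many to list fully; the first 12 (by largest part) are:
19
18+1
17+2
16+3
16+2+1
15+4
15+3+1
14+5
14+4+1
14+3+2
13+6
13+5+1
…and 42 more, for 54 total.

54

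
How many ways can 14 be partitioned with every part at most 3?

24

They are:
3,3,3,3,2
3,3,3,3,1,1
3,3,3,2,2,1
3,3,3,2,1,1,1
3,3,3,1,1,1,1,1
3,3,2,2,2,2
3,3,2,2,2,1,1
3,3,2,2,1,1,1,1
3,3,2,1,1,1,1,1,1
3,3,1,1,1,1,1,1,1,1
3,2,2,2,2,2,1
3,2,2,2,2,1,1,1
3,2,2,2,1,1,1,1,1
3,2,2,1,1,1,1,1,1,1
3,2,1,1,1,1,1,1,1,1,1
3,1,1,1,1,1,1,1,1,1,1,1
2,2,2,2,2,2,2
2,2,2,2,2,2,1,1
2,2,2,2,2,1,1,1,1
2,2,2,2,1,1,1,1,1,1
2,2,2,1,1,1,1,1,1,1,1
2,2,1,1,1,1,1,1,1,1,1,1
2,1,1,1,1,1,1,1,1,1,1,1,1
1,1,1,1,1,1,1,1,1,1,1,1,1,1
Counting gives 24.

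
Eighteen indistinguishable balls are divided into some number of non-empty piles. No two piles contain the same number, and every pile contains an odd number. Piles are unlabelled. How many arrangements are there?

5

They are:
17 + 1
15 + 3
13 + 5
11 + 7
9 + 5 + 3 + 1
Counting gives 5.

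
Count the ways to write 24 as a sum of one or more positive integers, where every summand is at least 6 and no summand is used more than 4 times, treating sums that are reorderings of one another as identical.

16

The partitions of 24 that satisfy the conditions:
24
6,18
7,17
8,16
9,15
10,14
11,13
12,12
6,6,12
6,7,11
6,8,10
7,7,10
6,9,9
7,8,9
8,8,8
6,6,6,6
That's 16 in total.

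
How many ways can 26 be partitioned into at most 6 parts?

A full systematic count gives 709.

709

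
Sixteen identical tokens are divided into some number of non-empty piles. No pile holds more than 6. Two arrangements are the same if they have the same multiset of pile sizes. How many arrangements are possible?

Counting exhaustively, 136 partitions satisfy the conditions.

136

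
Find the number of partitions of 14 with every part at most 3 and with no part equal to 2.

5

They are:
3, 3, 3, 3, 1, 1
3, 3, 3, 1, 1, 1, 1, 1
3, 3, 1, 1, 1, 1, 1, 1, 1, 1
3, 1, 1, 1, 1, 1, 1, 1, 1, 1, 1, 1
1, 1, 1, 1, 1, 1, 1, 1, 1, 1, 1, 1, 1, 1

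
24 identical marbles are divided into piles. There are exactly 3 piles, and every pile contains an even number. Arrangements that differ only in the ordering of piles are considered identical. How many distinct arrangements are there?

12

They are:
20+2+2
18+4+2
16+6+2
16+4+4
14+8+2
14+6+4
12+10+2
12+8+4
12+6+6
10+10+4
10+8+6
8+8+8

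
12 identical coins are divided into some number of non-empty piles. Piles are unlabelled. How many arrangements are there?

Enumerating by decreasing first part gives 77 partitions in all.

77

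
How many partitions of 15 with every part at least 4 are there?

They are:
15
11, 4
10, 5
9, 6
8, 7
7, 4, 4
6, 5, 4
5, 5, 5

8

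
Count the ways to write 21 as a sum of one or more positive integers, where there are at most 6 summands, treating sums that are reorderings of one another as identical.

331

Enumerating by decreasing first part gives 331 partitions in all.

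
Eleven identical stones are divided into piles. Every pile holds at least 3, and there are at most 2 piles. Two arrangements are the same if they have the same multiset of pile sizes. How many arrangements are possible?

4

They are:
11
8, 3
7, 4
6, 5
Counting gives 4.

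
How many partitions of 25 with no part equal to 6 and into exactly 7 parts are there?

177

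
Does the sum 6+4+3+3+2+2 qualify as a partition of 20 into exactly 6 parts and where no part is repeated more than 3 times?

The parts sum to 20, and the condition 'there are exactly 6 summands' holds; the condition 'no summand is used more than 3 times' holds.

Yes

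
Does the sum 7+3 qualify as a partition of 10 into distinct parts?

Yes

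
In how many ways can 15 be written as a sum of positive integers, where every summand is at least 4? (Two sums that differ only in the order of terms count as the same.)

8

They are:
15
11 + 4
10 + 5
9 + 6
8 + 7
7 + 4 + 4
6 + 5 + 4
5 + 5 + 5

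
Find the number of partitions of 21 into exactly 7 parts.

105

There are 105 such partitions.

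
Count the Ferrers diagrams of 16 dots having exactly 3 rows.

21

Enumerating:
1, 1, 14
1, 2, 13
1, 3, 12
2, 2, 12
1, 4, 11
2, 3, 11
1, 5, 10
2, 4, 10
3, 3, 10
1, 6, 9
2, 5, 9
3, 4, 9
1, 7, 8
2, 6, 8
3, 5, 8
4, 4, 8
2, 7, 7
3, 6, 7
4, 5, 7
4, 6, 6
5, 5, 6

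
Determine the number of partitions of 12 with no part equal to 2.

35

There are too many to list fully; the first 12 (by largest part) are:
12
1,11
1,1,10
3,9
1,1,1,9
4,8
1,3,8
1,1,1,1,8
5,7
1,4,7
1,1,3,7
1,1,1,1,1,7
…and 23 more, for 35 total.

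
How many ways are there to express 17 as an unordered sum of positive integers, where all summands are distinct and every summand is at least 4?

The partitions of 17 that satisfy the conditions:
17
13+4
12+5
11+6
10+7
9+8
8+5+4
7+6+4
That's 8 in total.

8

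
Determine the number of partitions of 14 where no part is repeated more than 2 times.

There are too many to list fully; the first 12 (by largest part) are:
14
1,13
2,12
1,1,12
3,11
1,2,11
4,10
1,3,10
2,2,10
1,1,2,10
5,9
1,4,9
…and 45 more, for 57 total.

57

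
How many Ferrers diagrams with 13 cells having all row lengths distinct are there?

18

The partitions of 13 that satisfy the conditions:
13
12,1
11,2
10,3
10,2,1
9,4
9,3,1
8,5
8,4,1
8,3,2
7,6
7,5,1
7,4,2
7,3,2,1
6,5,2
6,4,3
6,4,2,1
5,4,3,1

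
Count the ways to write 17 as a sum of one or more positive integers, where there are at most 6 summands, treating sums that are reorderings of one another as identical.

163

Counting exhaustively, 163 partitions satisfy the conditions.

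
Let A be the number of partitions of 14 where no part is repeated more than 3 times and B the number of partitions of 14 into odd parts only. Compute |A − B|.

Partitions of 14 where no part is repeated more than 3 times: 82.
Partitions of 14 into odd parts only: 22.
|82 − 22| = 60.

60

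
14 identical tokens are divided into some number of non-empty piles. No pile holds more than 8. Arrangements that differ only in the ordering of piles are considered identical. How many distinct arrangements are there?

A full systematic count gives 116.

116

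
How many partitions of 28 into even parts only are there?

135

A full systematic count gives 135.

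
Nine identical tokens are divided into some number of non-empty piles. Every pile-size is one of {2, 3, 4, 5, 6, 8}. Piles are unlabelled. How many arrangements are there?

6

Listing the qualifying partitions of 9:
6 + 3
5 + 4
5 + 2 + 2
4 + 3 + 2
3 + 3 + 3
3 + 2 + 2 + 2
Counting gives 6.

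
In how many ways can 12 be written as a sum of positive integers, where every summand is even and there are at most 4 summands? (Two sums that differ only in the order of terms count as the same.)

Enumerating:
12
10,2
8,4
8,2,2
6,6
6,4,2
6,2,2,2
4,4,4
4,4,2,2
That's 9 in total.

9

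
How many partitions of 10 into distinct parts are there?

10

Listing the qualifying partitions of 10:
10
1,9
2,8
3,7
1,2,7
4,6
1,3,6
1,4,5
2,3,5
1,2,3,4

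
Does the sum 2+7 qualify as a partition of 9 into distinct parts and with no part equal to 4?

Yes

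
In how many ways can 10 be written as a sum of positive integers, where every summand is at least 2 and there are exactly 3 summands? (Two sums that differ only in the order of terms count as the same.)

Listing the qualifying partitions of 10:
2,2,6
2,3,5
2,4,4
3,3,4

4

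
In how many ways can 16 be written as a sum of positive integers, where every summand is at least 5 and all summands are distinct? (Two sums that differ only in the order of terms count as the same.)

Enumerating:
16
11+5
10+6
9+7
That's 4 in total.

4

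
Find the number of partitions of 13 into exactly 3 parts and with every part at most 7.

The partitions of 13 that satisfy the conditions:
7 + 5 + 1
7 + 4 + 2
7 + 3 + 3
6 + 6 + 1
6 + 5 + 2
6 + 4 + 3
5 + 5 + 3
5 + 4 + 4

8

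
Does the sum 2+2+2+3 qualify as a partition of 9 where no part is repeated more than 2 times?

The parts sum to 9, and the condition 'no summand is used more than 2 times' is violated.

No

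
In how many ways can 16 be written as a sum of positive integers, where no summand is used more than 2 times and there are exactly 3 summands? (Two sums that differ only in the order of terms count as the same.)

Enumerating:
14,1,1
13,2,1
12,3,1
12,2,2
11,4,1
11,3,2
10,5,1
10,4,2
10,3,3
9,6,1
9,5,2
9,4,3
8,7,1
8,6,2
8,5,3
8,4,4
7,7,2
7,6,3
7,5,4
6,6,4
6,5,5

21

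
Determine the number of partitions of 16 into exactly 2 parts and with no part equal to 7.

Enumerating:
15, 1
14, 2
13, 3
12, 4
11, 5
10, 6
8, 8
Counting gives 7.

7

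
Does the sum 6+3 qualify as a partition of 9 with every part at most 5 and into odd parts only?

No

The parts sum to 9, and the condition 'no summand exceeds 5' is violated.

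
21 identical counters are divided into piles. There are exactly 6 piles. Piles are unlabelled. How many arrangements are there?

Direct enumeration gives 110 partitions.

110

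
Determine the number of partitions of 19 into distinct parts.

54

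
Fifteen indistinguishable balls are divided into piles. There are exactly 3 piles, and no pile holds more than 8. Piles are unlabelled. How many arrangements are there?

They are:
1 + 6 + 8
2 + 5 + 8
3 + 4 + 8
1 + 7 + 7
2 + 6 + 7
3 + 5 + 7
4 + 4 + 7
3 + 6 + 6
4 + 5 + 6
5 + 5 + 5
Counting gives 10.

10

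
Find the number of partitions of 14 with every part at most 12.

133

Enumerating by decreasing first part gives 133 partitions in all.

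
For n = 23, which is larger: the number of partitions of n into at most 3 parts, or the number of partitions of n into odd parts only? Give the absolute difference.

Partitions of 23 into at most 3 parts: 56.
Partitions of 23 into odd parts only: 104.
|56 − 104| = 48.

48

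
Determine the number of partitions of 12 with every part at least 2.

Enumerating:
12
10 + 2
9 + 3
8 + 4
8 + 2 + 2
7 + 5
7 + 3 + 2
6 + 6
6 + 4 + 2
6 + 3 + 3
6 + 2 + 2 + 2
5 + 5 + 2
5 + 4 + 3
5 + 3 + 2 + 2
4 + 4 + 4
4 + 4 + 2 + 2
4 + 3 + 3 + 2
4 + 2 + 2 + 2 + 2
3 + 3 + 3 + 3
3 + 3 + 2 + 2 + 2
2 + 2 + 2 + 2 + 2 + 2

21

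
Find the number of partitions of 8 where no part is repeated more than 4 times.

Listing the qualifying partitions of 8:
8
7,1
6,2
6,1,1
5,3
5,2,1
5,1,1,1
4,4
4,3,1
4,2,2
4,2,1,1
4,1,1,1,1
3,3,2
3,3,1,1
3,2,2,1
3,2,1,1,1
2,2,2,2
2,2,2,1,1
2,2,1,1,1,1
That's 19 in total.

19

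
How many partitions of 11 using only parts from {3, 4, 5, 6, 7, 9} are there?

4

The partitions of 11 that satisfy the conditions:
7, 4
6, 5
5, 3, 3
4, 4, 3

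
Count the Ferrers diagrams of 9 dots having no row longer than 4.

They are:
4,4,1
4,3,2
4,3,1,1
4,2,2,1
4,2,1,1,1
4,1,1,1,1,1
3,3,3
3,3,2,1
3,3,1,1,1
3,2,2,2
3,2,2,1,1
3,2,1,1,1,1
3,1,1,1,1,1,1
2,2,2,2,1
2,2,2,1,1,1
2,2,1,1,1,1,1
2,1,1,1,1,1,1,1
1,1,1,1,1,1,1,1,1
Counting gives 18.

18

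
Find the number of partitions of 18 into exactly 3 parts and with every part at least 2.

The partitions of 18 that satisfy the conditions:
14, 2, 2
13, 3, 2
12, 4, 2
12, 3, 3
11, 5, 2
11, 4, 3
10, 6, 2
10, 5, 3
10, 4, 4
9, 7, 2
9, 6, 3
9, 5, 4
8, 8, 2
8, 7, 3
8, 6, 4
8, 5, 5
7, 7, 4
7, 6, 5
6, 6, 6
Counting gives 19.

19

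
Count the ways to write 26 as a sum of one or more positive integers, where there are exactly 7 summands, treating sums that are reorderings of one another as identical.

300

Direct enumeration gives 300 partitions.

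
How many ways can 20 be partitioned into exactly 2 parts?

10

Listing the qualifying partitions of 20:
19 + 1
18 + 2
17 + 3
16 + 4
15 + 5
14 + 6
13 + 7
12 + 8
11 + 9
10 + 10
Counting gives 10.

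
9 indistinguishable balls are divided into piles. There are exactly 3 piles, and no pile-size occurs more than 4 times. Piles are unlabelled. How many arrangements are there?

Listing the qualifying partitions of 9:
7+1+1
6+2+1
5+3+1
5+2+2
4+4+1
4+3+2
3+3+3
Counting gives 7.

7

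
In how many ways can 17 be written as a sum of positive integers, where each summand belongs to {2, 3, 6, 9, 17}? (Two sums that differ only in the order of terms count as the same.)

They are:
17
9, 6, 2
9, 3, 3, 2
9, 2, 2, 2, 2
6, 6, 3, 2
6, 3, 3, 3, 2
6, 3, 2, 2, 2, 2
3, 3, 3, 3, 3, 2
3, 3, 3, 2, 2, 2, 2
3, 2, 2, 2, 2, 2, 2, 2
Counting gives 10.

10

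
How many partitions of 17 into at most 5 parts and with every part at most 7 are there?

A partial list (first 12 by largest part):
7, 7, 3
7, 7, 2, 1
7, 7, 1, 1, 1
7, 6, 4
7, 6, 3, 1
7, 6, 2, 2
7, 6, 2, 1, 1
7, 5, 5
7, 5, 4, 1
7, 5, 3, 2
7, 5, 3, 1, 1
7, 5, 2, 2, 1
…and 37 more, for 49 total.

49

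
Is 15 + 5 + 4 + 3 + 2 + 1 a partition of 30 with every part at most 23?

Yes

The parts sum to 30, and the condition 'no summand exceeds 23' holds.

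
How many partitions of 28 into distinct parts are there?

A full systematic count gives 222.

222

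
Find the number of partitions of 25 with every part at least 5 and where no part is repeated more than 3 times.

A partial list (first 12 by largest part):
25
20 + 5
19 + 6
18 + 7
17 + 8
16 + 9
15 + 10
15 + 5 + 5
14 + 11
14 + 6 + 5
13 + 12
13 + 7 + 5
…and 17 more, for 29 total.

29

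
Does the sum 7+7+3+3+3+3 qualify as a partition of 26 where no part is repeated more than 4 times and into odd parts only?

Yes

The parts sum to 26, and the condition 'no summand is used more than 4 times' holds; the condition 'every summand is odd' holds.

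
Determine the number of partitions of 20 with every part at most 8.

434

There are 434 such partitions.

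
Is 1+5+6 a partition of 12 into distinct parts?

Yes

The parts sum to 12, and the condition 'all summands are distinct' holds.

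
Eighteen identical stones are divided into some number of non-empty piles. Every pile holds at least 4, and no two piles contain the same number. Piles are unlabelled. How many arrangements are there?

The partitions of 18 that satisfy the conditions:
18
4+14
5+13
6+12
7+11
8+10
4+5+9
4+6+8
5+6+7

9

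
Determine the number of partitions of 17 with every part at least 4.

Listing the qualifying partitions of 17:
17
13+4
12+5
11+6
10+7
9+8
9+4+4
8+5+4
7+6+4
7+5+5
6+6+5
5+4+4+4

12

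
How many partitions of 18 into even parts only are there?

There are too many to list fully; the first 12 (by largest part) are:
18
16, 2
14, 4
14, 2, 2
12, 6
12, 4, 2
12, 2, 2, 2
10, 8
10, 6, 2
10, 4, 4
10, 4, 2, 2
10, 2, 2, 2, 2
…and 18 more, for 30 total.

30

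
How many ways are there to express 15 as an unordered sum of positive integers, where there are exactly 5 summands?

There are too many to list fully; the first 12 (by largest part) are:
11, 1, 1, 1, 1
10, 2, 1, 1, 1
9, 3, 1, 1, 1
9, 2, 2, 1, 1
8, 4, 1, 1, 1
8, 3, 2, 1, 1
8, 2, 2, 2, 1
7, 5, 1, 1, 1
7, 4, 2, 1, 1
7, 3, 3, 1, 1
7, 3, 2, 2, 1
7, 2, 2, 2, 2
…and 18 more, for 30 total.

30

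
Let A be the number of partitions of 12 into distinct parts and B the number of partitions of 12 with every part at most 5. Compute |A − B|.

Partitions of 12 into distinct parts: 15.
Partitions of 12 with every part at most 5: 47.
|15 − 47| = 32.

32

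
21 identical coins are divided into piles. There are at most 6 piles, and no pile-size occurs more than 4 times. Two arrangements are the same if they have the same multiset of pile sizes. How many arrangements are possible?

327

Direct enumeration gives 327 partitions.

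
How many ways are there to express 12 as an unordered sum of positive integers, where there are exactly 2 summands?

They are:
1,11
2,10
3,9
4,8
5,7
6,6

6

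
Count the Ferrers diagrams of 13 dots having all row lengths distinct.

18

Listing the qualifying partitions of 13:
13
12 + 1
11 + 2
10 + 3
10 + 2 + 1
9 + 4
9 + 3 + 1
8 + 5
8 + 4 + 1
8 + 3 + 2
7 + 6
7 + 5 + 1
7 + 4 + 2
7 + 3 + 2 + 1
6 + 5 + 2
6 + 4 + 3
6 + 4 + 2 + 1
5 + 4 + 3 + 1
Counting gives 18.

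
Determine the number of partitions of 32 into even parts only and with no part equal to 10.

175

A full systematic count gives 175.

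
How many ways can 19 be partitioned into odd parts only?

There are too many to list fully; the first 12 (by largest part) are:
19
1, 1, 17
1, 3, 15
1, 1, 1, 1, 15
1, 5, 13
3, 3, 13
1, 1, 1, 3, 13
1, 1, 1, 1, 1, 1, 13
1, 7, 11
3, 5, 11
1, 1, 1, 5, 11
1, 1, 3, 3, 11
…and 42 more, for 54 total.

54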